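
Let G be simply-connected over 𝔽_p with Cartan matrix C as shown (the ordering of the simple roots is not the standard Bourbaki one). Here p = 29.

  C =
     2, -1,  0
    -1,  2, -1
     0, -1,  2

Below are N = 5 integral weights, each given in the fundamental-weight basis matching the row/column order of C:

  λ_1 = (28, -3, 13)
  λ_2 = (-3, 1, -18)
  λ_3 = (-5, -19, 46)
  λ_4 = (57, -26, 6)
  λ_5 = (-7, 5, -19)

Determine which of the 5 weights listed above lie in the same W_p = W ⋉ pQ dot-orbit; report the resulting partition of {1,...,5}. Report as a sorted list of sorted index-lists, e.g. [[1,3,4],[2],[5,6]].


Root system A_3: the 3×3 matrix C matches after relabeling.

Ā_29 reps of the 5 weights (A_3, coords as presented):

  1: (15, 2, 0);  2: (15, 2, 0);  3: (0, 4, 7);  4: (0, 4, 7);  5: (12, 6, 0)

Partition of {1..5} into 3 W_29-dot-orbits:

[[1, 2], [3, 4], [5]]


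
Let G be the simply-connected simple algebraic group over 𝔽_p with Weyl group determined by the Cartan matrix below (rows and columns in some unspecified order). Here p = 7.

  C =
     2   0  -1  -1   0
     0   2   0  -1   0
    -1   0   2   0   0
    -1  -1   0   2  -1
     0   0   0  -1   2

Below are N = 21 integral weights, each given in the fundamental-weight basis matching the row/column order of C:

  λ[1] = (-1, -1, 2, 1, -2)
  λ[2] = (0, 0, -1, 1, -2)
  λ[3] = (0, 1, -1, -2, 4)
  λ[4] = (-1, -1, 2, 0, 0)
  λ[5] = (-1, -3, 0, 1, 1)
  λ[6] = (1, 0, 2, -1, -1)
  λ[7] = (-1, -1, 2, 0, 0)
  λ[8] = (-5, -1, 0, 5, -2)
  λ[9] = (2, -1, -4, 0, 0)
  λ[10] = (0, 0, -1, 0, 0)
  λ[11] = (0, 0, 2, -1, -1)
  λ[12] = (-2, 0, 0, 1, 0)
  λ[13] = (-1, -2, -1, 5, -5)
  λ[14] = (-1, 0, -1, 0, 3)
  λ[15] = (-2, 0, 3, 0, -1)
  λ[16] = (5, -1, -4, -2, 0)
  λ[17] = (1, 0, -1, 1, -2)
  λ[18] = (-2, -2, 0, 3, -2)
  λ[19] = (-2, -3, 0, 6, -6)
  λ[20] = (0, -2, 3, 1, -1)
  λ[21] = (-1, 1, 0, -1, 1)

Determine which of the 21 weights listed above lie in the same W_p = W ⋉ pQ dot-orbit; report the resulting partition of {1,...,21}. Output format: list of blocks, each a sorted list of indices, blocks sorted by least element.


Dynkin diagram of C (from the 8 off-diagonal −1 entries): D_5.

W_7-reps of the 21 weights in Ā_7 (same 5-coord order as C):

  [1] (0, 0, 3, 1, 1);  [2] (1, 1, 0, 1, 1);  [3] (0, 1, 0, 1, 4);  [4] (0, 0, 3, 1, 1);  [5] (0, 2, 1, 0, 2);  [6] (1, 1, 3, 0, 0);  [7] (0, 0, 3, 1, 1);  [8] (0, 0, 3, 1, 1);  [9] (0, 0, 3, 1, 1);  [10] (1, 1, 0, 1, 1);  [11] (1, 1, 3, 0, 0);  [12] (1, 1, 0, 1, 1);  [13] (0, 1, 0, 1, 4);  [14] (0, 1, 0, 1, 4);  [15] (1, 1, 3, 0, 0);  [16] (1, 1, 3, 0, 0);  [17] (1, 1, 0, 1, 1);  [18] (1, 1, 0, 1, 1);  [19] (0, 1, 0, 1, 4);  [20] (1, 1, 3, 0, 0);  [21] (0, 2, 1, 0, 2)

Linkage partition of the 21 weights (5 classes, p=7):

[[1, 4, 7, 8, 9], [2, 10, 12, 17, 18], [3, 13, 14, 19], [5, 21], [6, 11, 15, 16, 20]]


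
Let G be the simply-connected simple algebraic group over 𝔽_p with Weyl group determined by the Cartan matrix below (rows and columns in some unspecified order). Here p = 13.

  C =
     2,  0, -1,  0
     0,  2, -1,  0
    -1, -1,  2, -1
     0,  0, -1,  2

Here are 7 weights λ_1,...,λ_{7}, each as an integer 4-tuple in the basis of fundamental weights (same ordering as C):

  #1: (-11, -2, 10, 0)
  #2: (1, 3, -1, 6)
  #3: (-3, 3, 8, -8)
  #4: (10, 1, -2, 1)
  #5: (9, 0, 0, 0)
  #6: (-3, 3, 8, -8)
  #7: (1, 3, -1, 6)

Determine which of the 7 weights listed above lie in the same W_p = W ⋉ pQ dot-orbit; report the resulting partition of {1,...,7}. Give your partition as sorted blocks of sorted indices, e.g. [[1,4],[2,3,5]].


Cartan matrix: type D_4 (|W|=192); un-permuting the 4 rows.

W_13-reps of the 7 weights in Ā_13 (same 4-coord order as C):

  [1] (10, 1, 0, 1)
  [2] (2, 4, 0, 7)
  [3] (2, 4, 0, 7)
  [4] (10, 1, 0, 1)
  [5] (10, 1, 0, 1)
  [6] (2, 4, 0, 7)
  [7] (2, 4, 0, 7)

Partition of {1..7} into 2 W_13-dot-orbits:

[[1, 4, 5], [2, 3, 6, 7]]


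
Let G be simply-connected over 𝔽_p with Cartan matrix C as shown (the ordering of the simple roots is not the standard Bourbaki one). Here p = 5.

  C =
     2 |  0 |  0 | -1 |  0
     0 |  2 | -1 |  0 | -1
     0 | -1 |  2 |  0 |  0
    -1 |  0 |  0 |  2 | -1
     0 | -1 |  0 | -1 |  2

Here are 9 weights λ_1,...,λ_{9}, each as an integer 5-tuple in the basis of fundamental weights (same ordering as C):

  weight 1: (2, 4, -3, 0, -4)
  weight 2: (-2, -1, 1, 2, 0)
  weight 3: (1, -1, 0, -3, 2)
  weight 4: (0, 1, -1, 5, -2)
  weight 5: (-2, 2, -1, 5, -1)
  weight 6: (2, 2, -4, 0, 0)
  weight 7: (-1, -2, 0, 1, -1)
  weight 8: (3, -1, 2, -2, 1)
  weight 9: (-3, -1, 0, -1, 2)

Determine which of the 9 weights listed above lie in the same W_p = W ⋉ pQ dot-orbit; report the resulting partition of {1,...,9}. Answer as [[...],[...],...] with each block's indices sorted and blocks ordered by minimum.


Root system A_5: the 5×5 matrix C matches after relabeling.

W_5-reps of the 9 weights in Ā_5 (same 5-coord order as C):

  [1] (0, 0, 1, 2, 1) · [2] (0, 0, 1, 2, 1) · [3] (0, 0, 1, 2, 1) · [4] (0, 0, 1, 2, 1) · [5] (0, 0, 0, 1, 1) · [6] (0, 0, 0, 1, 1) · [7] (0, 0, 0, 1, 1) · [8] (0, 0, 0, 1, 1) · [9] (0, 0, 1, 2, 1)

Grouping the 9 weights by Ā_5-representative: 2 linkage classes.

[[1, 2, 3, 4, 9], [5, 6, 7, 8]]


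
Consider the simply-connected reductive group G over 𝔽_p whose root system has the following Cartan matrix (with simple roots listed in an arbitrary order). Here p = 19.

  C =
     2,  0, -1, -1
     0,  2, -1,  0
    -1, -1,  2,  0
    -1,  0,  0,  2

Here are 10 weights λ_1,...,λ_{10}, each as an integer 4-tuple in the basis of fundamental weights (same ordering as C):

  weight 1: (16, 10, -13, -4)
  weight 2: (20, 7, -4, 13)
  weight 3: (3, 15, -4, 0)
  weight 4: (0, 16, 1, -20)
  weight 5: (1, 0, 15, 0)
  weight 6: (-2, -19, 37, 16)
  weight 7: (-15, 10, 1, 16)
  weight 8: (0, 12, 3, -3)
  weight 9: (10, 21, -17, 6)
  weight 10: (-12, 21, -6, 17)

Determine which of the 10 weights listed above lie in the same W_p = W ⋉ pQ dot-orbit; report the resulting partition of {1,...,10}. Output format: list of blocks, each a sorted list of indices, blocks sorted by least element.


Type A_4, rank 4, |W|=120; reorder rows/cols to standard.

Ā_19 reps of the 10 weights (A_4, coords as presented):

  λ_1+ρ ↦ (2, 1, 11, 3);  λ_2+ρ ↦ (2, 1, 11, 3);  λ_3+ρ ↦ (1, 13, 3, 1);  λ_4+ρ ↦ (2, 0, 16, 0);  λ_5+ρ ↦ (2, 0, 16, 0);  λ_6+ρ ↦ (2, 0, 16, 0);  λ_7+ρ ↦ (2, 1, 11, 3);  λ_8+ρ ↦ (1, 13, 3, 1);  λ_9+ρ ↦ (2, 1, 11, 3);  λ_10+ρ ↦ (2, 1, 11, 3)

Grouping the 10 weights by Ā_19-representative: 3 linkage classes.

[[1, 2, 7, 9, 10], [3, 8], [4, 5, 6]]


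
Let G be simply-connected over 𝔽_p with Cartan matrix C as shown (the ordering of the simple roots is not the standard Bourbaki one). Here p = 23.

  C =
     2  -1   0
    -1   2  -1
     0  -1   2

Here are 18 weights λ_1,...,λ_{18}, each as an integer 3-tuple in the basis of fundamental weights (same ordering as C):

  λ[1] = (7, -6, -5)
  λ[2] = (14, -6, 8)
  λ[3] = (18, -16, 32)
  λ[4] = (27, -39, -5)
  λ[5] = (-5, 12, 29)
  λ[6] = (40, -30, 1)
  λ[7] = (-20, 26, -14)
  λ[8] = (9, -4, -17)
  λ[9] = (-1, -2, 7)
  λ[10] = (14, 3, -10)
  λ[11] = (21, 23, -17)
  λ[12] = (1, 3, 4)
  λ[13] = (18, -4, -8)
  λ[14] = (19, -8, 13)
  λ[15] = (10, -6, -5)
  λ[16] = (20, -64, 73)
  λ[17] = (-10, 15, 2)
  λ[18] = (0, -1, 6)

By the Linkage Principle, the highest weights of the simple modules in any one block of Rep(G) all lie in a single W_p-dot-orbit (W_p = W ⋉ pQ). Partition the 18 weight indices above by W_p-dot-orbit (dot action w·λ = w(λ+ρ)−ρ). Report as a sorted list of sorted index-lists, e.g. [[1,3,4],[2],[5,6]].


Dynkin diagram of C (from the 4 off-diagonal −1 entries): A_3.

Folding the 18 weights λ_j+ρ into Ā_23 (reps in the given 3-coord order):

  λ_1 → (1, 3, 5) · λ_2 → (10, 5, 4) · λ_3 → (10, 5, 4) · λ_4 → (10, 5, 4) · λ_5 → (9, 7, 3) · λ_6 → (2, 4, 5) · λ_7 → (10, 5, 4) · λ_8 → (9, 7, 3) · λ_9 → (1, 0, 7) · λ_10 → (10, 5, 4) · λ_11 → (1, 0, 7) · λ_12 → (2, 4, 5) · λ_13 → (9, 7, 3) · λ_14 → (9, 7, 3) · λ_15 → (2, 4, 5) · λ_16 → (2, 4, 5) · λ_17 → (9, 7, 3) · λ_18 → (1, 0, 7)

Linkage partition of the 18 weights (5 classes, p=23):

[[1], [2, 3, 4, 7, 10], [5, 8, 13, 14, 17], [6, 12, 15, 16], [9, 11, 18]]


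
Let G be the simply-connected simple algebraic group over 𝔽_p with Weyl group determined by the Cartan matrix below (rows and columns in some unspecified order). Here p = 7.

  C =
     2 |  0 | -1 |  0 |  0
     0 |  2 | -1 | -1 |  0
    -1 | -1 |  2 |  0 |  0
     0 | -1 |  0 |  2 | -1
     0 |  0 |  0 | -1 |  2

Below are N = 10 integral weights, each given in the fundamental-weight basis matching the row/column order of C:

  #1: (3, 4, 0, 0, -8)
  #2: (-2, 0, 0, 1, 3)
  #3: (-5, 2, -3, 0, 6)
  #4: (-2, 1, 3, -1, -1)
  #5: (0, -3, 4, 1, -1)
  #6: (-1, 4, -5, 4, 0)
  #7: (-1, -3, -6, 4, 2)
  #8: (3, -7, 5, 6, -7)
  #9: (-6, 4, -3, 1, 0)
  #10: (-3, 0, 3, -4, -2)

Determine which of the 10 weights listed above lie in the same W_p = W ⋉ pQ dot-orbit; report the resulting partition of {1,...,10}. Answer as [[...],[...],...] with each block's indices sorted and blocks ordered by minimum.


A_5 Cartan matrix, 5 simple roots permuted; ρ=(1,1,1,1,1).

Alcove-folded reps (p=7, 10 weights, presented ϖ-order):

  [1] (0, 1, 0, 2, 3)
  [2] (0, 1, 0, 2, 3)
  [3] (1, 0, 1, 2, 1)
  [4] (1, 2, 3, 0, 0)
  [5] (1, 2, 3, 0, 0)
  [6] (0, 1, 0, 2, 3)
  [7] (1, 2, 3, 0, 0)
  [8] (0, 1, 0, 2, 3)
  [9] (1, 2, 3, 0, 0)
  [10] (1, 0, 1, 2, 1)

Grouping the 10 weights by Ā_7-representative: 3 linkage classes.

[[1, 2, 6, 8], [3, 10], [4, 5, 7, 9]]


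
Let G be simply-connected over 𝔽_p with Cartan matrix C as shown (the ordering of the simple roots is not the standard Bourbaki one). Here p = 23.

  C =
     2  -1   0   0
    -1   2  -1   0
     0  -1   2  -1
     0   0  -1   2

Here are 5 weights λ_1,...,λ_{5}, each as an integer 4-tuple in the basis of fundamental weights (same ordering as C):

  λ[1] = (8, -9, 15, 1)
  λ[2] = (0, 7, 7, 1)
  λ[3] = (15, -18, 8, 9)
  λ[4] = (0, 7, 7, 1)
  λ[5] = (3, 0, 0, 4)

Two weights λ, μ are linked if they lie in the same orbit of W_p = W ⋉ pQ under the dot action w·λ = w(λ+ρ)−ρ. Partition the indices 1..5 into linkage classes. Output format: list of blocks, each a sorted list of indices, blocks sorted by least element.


Dynkin diagram of C (from the 6 off-diagonal −1 entries): A_4.

Ā_23 reps of the 5 weights (A_4, coords as presented):

    λ_1+ρ ↦ (1, 8, 8, 2)
    λ_2+ρ ↦ (1, 8, 8, 2)
    λ_3+ρ ↦ (1, 8, 8, 2)
    λ_4+ρ ↦ (1, 8, 8, 2)
    λ_5+ρ ↦ (4, 1, 1, 5)

Linkage partition of the 5 weights (2 classes, p=23):

[[1, 2, 3, 4], [5]]


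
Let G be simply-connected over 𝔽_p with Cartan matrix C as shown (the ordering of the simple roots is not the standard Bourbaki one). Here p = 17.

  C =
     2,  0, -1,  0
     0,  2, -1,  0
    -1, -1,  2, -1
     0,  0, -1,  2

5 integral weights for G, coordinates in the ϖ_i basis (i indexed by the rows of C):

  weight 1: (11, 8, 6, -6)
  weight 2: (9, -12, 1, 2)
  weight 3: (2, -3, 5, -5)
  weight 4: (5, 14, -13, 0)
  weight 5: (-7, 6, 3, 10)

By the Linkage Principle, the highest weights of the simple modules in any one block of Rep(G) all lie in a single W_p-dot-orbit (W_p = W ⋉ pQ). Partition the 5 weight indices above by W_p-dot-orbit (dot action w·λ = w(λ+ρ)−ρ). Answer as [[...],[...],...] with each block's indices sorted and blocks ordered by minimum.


Dynkin diagram of C (from the 6 off-diagonal −1 entries): D_4.

Ā_17 reps of the 5 weights (D_4, coords as presented):

  [1] (1, 2, 3, 6);  [2] (1, 2, 3, 6);  [3] (3, 2, 0, 4);  [4] (1, 2, 3, 6);  [5] (1, 2, 3, 6)

Linkage partition of the 5 weights (2 classes, p=17):

[[1, 2, 4, 5], [3]]


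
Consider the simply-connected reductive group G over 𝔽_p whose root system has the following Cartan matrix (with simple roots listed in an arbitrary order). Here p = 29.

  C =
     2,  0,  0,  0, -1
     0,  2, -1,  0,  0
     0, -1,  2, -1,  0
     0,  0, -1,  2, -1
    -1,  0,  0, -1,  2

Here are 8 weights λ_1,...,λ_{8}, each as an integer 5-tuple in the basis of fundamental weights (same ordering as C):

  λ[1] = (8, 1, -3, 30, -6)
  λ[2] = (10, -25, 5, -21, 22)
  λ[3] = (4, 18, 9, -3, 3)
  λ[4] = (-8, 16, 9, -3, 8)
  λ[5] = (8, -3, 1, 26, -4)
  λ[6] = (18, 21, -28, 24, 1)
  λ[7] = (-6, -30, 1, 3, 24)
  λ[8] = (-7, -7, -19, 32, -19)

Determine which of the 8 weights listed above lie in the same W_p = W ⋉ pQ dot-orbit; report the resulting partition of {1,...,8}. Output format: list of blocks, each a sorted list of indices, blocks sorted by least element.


Type A_5, rank 5, |W|=720; reorder rows/cols to standard.

Each λ_j+ρ reduced to Ā_29; 5-tuples below use C's row order:

  1: (0, 0, 4, 20, 3)
  2: (5, 5, 6, 3, 6)
  3: (2, 12, 8, 2, 0)
  4: (2, 12, 8, 2, 0)
  5: (0, 0, 4, 20, 3)
  6: (2, 12, 8, 2, 0)
  7: (0, 0, 4, 20, 3)
  8: (5, 5, 6, 3, 6)

Partition of {1..8} into 3 W_29-dot-orbits:

[[1, 5, 7], [2, 8], [3, 4, 6]]


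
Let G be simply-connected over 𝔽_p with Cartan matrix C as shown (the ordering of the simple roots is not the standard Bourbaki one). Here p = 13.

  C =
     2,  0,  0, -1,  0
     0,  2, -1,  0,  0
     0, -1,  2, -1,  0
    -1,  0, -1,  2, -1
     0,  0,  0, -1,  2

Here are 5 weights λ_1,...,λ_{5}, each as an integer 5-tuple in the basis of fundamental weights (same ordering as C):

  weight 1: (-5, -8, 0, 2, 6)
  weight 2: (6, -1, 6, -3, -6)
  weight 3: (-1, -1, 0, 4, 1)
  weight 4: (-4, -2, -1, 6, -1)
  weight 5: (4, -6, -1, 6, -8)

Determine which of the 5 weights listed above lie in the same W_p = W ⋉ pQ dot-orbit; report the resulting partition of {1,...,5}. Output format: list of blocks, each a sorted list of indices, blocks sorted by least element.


Dynkin diagram of C (from the 8 off-diagonal −1 entries): D_5.

Alcove-folded reps (p=13, 5 weights, presented ϖ-order):

  1: (3, 0, 1, 3, 0);  2: (0, 0, 0, 5, 2);  3: (0, 0, 0, 5, 2);  4: (3, 0, 1, 3, 0);  5: (0, 0, 0, 5, 2)

These 5 weights hit 2 W_13-dot-orbits; sizes (2, 3):

[[1, 4], [2, 3, 5]]


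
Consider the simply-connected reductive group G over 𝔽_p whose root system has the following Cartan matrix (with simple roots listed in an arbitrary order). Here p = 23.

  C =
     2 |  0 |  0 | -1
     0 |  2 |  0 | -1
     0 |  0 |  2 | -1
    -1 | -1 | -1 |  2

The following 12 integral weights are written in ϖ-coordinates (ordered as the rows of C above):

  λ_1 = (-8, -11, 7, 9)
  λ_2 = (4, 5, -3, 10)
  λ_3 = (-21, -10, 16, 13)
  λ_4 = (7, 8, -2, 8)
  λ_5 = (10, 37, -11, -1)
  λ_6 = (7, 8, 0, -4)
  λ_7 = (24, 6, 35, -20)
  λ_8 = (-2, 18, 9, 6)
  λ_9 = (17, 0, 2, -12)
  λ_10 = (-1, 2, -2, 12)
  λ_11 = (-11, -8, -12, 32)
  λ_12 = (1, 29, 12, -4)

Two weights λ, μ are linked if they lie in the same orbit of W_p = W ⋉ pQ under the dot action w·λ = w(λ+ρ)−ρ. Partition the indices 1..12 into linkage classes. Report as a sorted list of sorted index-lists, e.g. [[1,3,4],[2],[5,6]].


Type D_4, rank 4, |W|=192; reorder rows/cols to standard.

λ_j+ρ reflected into Ā_23 (⟨·,θ^∨⟩≤23); 4-tuples as given:

    [1] (0, 3, 1, 7)
    [2] (5, 6, 2, 1)
    [3] (5, 6, 2, 1)
    [4] (5, 6, 2, 1)
    [5] (0, 3, 1, 7)
    [6] (5, 6, 2, 1)
    [7] (10, 4, 1, 2)
    [8] (10, 4, 1, 2)
    [9] (0, 3, 1, 7)
    [10] (0, 3, 1, 7)
    [11] (0, 3, 1, 7)
    [12] (10, 4, 1, 2)

Partition of {1..12} into 3 W_23-dot-orbits:

[[1, 5, 9, 10, 11], [2, 3, 4, 6], [7, 8, 12]]


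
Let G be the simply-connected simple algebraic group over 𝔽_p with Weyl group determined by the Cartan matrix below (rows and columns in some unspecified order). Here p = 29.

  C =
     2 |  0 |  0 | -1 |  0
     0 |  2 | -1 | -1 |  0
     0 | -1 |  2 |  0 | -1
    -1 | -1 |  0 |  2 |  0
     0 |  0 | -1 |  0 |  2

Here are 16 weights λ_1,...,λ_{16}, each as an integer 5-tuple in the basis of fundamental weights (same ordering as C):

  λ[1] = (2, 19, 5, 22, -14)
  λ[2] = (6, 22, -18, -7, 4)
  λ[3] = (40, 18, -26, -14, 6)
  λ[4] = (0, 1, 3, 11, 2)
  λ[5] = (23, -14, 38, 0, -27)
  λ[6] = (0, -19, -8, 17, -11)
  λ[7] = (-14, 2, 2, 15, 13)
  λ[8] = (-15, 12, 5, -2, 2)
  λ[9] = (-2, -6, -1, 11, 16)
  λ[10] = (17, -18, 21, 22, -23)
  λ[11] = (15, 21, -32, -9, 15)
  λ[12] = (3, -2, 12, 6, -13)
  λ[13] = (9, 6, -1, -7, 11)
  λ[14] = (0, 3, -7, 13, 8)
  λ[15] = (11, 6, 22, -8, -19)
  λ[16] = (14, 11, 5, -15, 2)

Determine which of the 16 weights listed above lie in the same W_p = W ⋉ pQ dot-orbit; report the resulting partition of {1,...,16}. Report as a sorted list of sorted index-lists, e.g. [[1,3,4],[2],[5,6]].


C ↔ A_5 under row/col permutation; |W(A_5)| = 720.

Folding the 16 weights λ_j+ρ into Ā_29 (reps in the given 5-coord order):

  1: (6, 3, 3, 3, 7)
  2: (1, 0, 5, 6, 12)
  3: (4, 1, 0, 6, 12)
  4: (1, 2, 4, 12, 3)
  5: (10, 1, 0, 2, 4)
  6: (4, 1, 0, 6, 12)
  7: (6, 3, 3, 3, 7)
  8: (1, 2, 4, 12, 3)
  9: (1, 0, 5, 6, 12)
  10: (1, 0, 5, 6, 12)
  11: (1, 7, 1, 7, 12)
  12: (4, 1, 0, 6, 12)
  13: (4, 1, 0, 6, 12)
  14: (1, 2, 4, 12, 3)
  15: (1, 0, 5, 6, 12)
  16: (1, 2, 4, 12, 3)

Grouping the 16 weights by Ā_29-representative: 6 linkage classes.

[[1, 7], [2, 9, 10, 15], [3, 6, 12, 13], [4, 8, 14, 16], [5], [11]]


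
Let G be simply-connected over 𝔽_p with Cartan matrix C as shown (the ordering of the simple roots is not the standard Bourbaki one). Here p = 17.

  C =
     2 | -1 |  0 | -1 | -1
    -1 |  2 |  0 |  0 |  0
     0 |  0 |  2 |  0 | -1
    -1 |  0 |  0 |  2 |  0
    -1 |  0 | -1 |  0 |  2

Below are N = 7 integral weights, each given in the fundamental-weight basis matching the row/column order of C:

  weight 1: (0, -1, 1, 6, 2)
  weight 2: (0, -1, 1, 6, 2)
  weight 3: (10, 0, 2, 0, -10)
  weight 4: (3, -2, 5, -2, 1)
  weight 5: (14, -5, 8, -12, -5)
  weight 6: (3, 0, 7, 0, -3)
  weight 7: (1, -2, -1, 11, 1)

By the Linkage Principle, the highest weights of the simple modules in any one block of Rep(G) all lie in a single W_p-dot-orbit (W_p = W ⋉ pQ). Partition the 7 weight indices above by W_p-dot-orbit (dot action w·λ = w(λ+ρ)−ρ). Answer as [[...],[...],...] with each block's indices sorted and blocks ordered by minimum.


C ↔ D_5 under row/col permutation; |W(D_5)| = 1920.

Alcove-folded reps (p=17, 7 weights, presented ϖ-order):

  λ_1+ρ ↦ (1, 0, 2, 7, 3)
  λ_2+ρ ↦ (1, 0, 2, 7, 3)
  λ_3+ρ ↦ (2, 1, 6, 1, 2)
  λ_4+ρ ↦ (2, 1, 6, 1, 2)
  λ_5+ρ ↦ (1, 0, 2, 7, 3)
  λ_6+ρ ↦ (2, 1, 6, 1, 2)
  λ_7+ρ ↦ (1, 1, 0, 12, 0)

The 7 indices split into 3 linkage classes (same alcove rep ⇔ same W_17-dot-orbit):

[[1, 2, 5], [3, 4, 6], [7]]


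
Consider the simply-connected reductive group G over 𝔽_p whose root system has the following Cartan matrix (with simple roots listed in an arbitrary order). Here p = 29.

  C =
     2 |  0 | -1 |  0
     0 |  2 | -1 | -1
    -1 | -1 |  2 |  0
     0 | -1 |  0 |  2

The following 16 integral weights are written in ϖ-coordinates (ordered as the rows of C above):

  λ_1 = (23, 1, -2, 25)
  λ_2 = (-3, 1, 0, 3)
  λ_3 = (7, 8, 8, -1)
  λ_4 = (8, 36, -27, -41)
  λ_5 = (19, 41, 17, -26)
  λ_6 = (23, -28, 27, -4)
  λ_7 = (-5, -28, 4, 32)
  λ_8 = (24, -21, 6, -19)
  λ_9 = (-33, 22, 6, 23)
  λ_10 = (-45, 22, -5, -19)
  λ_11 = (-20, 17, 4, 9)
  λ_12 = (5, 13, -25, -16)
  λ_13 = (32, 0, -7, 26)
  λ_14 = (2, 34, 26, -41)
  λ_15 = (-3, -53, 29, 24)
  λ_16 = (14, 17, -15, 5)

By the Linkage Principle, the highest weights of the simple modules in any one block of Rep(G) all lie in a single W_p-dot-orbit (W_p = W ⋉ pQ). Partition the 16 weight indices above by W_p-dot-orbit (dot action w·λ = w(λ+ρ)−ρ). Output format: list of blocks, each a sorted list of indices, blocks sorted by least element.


C ↔ A_4 under row/col permutation; |W(A_4)| = 120.

Folding the 16 weights λ_j+ρ into Ā_29 (reps in the given 4-coord order):

    1: (1, 1, 1, 4)
    2: (1, 1, 1, 4)
    3: (8, 9, 9, 0)
    4: (8, 9, 9, 0)
    5: (3, 11, 9, 2)
    6: (1, 1, 1, 4)
    7: (18, 1, 4, 2)
    8: (3, 11, 9, 2)
    9: (18, 1, 4, 2)
    10: (1, 4, 14, 6)
    11: (1, 4, 14, 6)
    12: (1, 4, 14, 6)
    13: (1, 1, 1, 4)
    14: (18, 1, 4, 2)
    15: (1, 1, 1, 4)
    16: (1, 4, 14, 6)

Partition of {1..16} into 5 W_29-dot-orbits:

[[1, 2, 6, 13, 15], [3, 4], [5, 8], [7, 9, 14], [10, 11, 12, 16]]


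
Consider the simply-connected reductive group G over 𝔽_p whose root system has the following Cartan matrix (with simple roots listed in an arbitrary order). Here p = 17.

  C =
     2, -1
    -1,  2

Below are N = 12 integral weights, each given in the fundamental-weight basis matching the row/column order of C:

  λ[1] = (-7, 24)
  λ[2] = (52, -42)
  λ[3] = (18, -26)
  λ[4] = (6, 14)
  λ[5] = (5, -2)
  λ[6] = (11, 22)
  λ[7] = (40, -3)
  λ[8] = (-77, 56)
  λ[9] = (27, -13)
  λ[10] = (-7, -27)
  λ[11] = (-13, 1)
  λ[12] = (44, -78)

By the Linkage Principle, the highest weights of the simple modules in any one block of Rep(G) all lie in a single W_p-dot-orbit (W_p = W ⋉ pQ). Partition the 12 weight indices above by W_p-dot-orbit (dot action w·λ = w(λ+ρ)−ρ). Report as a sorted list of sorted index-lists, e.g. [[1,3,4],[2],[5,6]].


Cartan matrix: type A_2 (|W|=6); un-permuting the 2 rows.

W_17-reps of the 12 weights in Ā_17 (same 2-coord order as C):

  λ_1+ρ ↦ (2, 9) · λ_2+ρ ↦ (2, 10) · λ_3+ρ ↦ (2, 9) · λ_4+ρ ↦ (2, 10) · λ_5+ρ ↦ (5, 1) · λ_6+ρ ↦ (5, 1) · λ_7+ρ ↦ (2, 10) · λ_8+ρ ↦ (2, 9) · λ_9+ρ ↦ (5, 1) · λ_10+ρ ↦ (2, 9) · λ_11+ρ ↦ (2, 10) · λ_12+ρ ↦ (2, 9)

These 12 weights hit 3 W_17-dot-orbits; sizes (5, 4, 3):

[[1, 3, 8, 10, 12], [2, 4, 7, 11], [5, 6, 9]]


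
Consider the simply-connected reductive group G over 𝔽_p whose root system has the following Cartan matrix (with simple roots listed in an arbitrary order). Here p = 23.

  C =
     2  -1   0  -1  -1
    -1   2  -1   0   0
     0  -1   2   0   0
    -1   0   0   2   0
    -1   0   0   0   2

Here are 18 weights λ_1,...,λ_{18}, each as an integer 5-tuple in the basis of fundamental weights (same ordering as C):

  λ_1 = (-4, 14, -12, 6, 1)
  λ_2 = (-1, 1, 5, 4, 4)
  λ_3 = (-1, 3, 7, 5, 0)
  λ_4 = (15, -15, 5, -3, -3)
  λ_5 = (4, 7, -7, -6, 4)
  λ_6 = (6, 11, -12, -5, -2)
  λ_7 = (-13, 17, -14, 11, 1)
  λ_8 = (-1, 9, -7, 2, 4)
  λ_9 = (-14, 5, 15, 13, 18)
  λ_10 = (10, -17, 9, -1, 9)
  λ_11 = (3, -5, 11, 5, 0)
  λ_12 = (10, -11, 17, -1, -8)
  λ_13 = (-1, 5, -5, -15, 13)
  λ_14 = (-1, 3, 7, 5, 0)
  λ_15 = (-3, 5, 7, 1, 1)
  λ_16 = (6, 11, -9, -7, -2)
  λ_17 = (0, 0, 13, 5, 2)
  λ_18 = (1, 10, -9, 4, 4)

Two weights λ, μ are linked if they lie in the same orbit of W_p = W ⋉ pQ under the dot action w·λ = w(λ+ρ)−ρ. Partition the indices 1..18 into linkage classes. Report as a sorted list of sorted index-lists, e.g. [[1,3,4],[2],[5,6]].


Root system D_5: the 5×5 matrix C matches after relabeling.

W_23-reps of the 18 weights in Ā_23 (same 5-coord order as C):

  1: (2, 1, 11, 4, 1)
  2: (0, 2, 6, 5, 5)
  3: (0, 4, 8, 6, 1)
  4: (2, 4, 8, 0, 0)
  5: (0, 2, 6, 5, 5)
  6: (2, 1, 11, 4, 1)
  7: (0, 2, 6, 5, 5)
  8: (0, 4, 6, 3, 5)
  9: (1, 3, 3, 5, 0)
  10: (0, 2, 6, 5, 5)
  11: (0, 4, 8, 6, 1)
  12: (0, 4, 8, 6, 1)
  13: (2, 4, 8, 0, 0)
  14: (0, 4, 8, 6, 1)
  15: (2, 4, 8, 0, 0)
  16: (0, 4, 8, 6, 1)
  17: (2, 1, 11, 4, 1)
  18: (0, 2, 6, 5, 5)

6 distinct reps among the 18 weights ⇒ 6 W_23-linkage classes:

[[1, 6, 17], [2, 5, 7, 10, 18], [3, 11, 12, 14, 16], [4, 13, 15], [8], [9]]


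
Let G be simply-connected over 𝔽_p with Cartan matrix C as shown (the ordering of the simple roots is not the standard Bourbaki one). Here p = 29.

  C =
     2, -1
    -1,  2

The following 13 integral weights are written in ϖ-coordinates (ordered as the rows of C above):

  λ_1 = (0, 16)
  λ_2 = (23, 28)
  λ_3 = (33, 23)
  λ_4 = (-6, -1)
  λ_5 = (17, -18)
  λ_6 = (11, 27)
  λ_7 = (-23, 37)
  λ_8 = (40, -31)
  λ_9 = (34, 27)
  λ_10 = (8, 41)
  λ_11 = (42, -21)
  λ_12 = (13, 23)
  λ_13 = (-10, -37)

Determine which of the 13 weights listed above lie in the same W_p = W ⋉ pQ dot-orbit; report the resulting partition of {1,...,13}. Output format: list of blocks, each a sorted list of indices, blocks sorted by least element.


Dynkin diagram of C (from the 2 off-diagonal −1 entries): A_2.

Each λ_j+ρ reduced to Ā_29; 2-tuples below use C's row order:

    λ_1+ρ ↦ (1, 17)
    λ_2+ρ ↦ (0, 5)
    λ_3+ρ ↦ (0, 5)
    λ_4+ρ ↦ (0, 5)
    λ_5+ρ ↦ (1, 17)
    λ_6+ρ ↦ (1, 17)
    λ_7+ρ ↦ (13, 7)
    λ_8+ρ ↦ (1, 17)
    λ_9+ρ ↦ (5, 1)
    λ_10+ρ ↦ (13, 7)
    λ_11+ρ ↦ (9, 6)
    λ_12+ρ ↦ (5, 15)
    λ_13+ρ ↦ (13, 7)

6 distinct reps among the 13 weights ⇒ 6 W_29-linkage classes:

[[1, 5, 6, 8], [2, 3, 4], [7, 10, 13], [9], [11], [12]]


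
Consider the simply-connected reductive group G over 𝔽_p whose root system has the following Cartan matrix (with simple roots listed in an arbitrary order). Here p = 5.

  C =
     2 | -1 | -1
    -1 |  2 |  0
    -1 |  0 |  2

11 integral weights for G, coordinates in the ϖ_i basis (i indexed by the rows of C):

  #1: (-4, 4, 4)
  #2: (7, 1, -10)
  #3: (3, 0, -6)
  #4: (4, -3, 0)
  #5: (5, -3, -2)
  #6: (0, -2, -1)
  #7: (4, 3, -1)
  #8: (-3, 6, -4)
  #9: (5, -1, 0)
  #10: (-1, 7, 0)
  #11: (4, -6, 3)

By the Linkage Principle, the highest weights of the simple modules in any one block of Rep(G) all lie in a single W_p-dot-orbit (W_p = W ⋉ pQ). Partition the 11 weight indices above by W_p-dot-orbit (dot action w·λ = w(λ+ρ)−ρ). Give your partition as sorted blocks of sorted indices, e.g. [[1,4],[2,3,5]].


Root system A_3: the 3×3 matrix C matches after relabeling.

Each λ_j+ρ reduced to Ā_5; 3-tuples below use C's row order:

  λ_1+ρ ↦ (3, 0, 0)
  λ_2+ρ ↦ (3, 1, 0)
  λ_3+ρ ↦ (1, 0, 4)
  λ_4+ρ ↦ (3, 1, 0)
  λ_5+ρ ↦ (3, 1, 0)
  λ_6+ρ ↦ (0, 1, 0)
  λ_7+ρ ↦ (1, 0, 4)
  λ_8+ρ ↦ (3, 0, 0)
  λ_9+ρ ↦ (3, 1, 0)
  λ_10+ρ ↦ (3, 1, 0)
  λ_11+ρ ↦ (0, 1, 0)

Partition of {1..11} into 4 W_5-dot-orbits:

[[1, 8], [2, 4, 5, 9, 10], [3, 7], [6, 11]]


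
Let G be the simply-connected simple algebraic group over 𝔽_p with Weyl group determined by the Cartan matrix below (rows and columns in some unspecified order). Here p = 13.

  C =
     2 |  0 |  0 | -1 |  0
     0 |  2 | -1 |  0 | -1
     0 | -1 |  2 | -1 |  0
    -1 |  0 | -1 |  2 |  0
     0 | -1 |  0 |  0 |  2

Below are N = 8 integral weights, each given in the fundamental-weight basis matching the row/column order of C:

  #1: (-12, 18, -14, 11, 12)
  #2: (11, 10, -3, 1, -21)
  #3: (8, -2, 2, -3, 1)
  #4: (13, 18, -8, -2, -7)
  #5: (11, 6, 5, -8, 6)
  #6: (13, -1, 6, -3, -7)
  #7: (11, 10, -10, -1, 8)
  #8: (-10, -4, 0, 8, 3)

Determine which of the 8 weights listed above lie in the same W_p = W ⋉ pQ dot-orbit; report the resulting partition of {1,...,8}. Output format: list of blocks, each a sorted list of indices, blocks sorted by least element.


Root system A_5: the 5×5 matrix C matches after relabeling.

λ_j+ρ reflected into Ā_13 (⟨·,θ^∨⟩≤13); 5-tuples as given:

  λ_1 → (6, 1, 0, 1, 5);  λ_2 → (7, 1, 0, 2, 1);  λ_3 → (7, 1, 0, 2, 1);  λ_4 → (6, 1, 0, 1, 5);  λ_5 → (6, 1, 0, 1, 5);  λ_6 → (6, 1, 0, 1, 5);  λ_7 → (7, 1, 0, 2, 1);  λ_8 → (7, 1, 0, 2, 1)

The 8 indices split into 2 linkage classes (same alcove rep ⇔ same W_13-dot-orbit):

[[1, 4, 5, 6], [2, 3, 7, 8]]


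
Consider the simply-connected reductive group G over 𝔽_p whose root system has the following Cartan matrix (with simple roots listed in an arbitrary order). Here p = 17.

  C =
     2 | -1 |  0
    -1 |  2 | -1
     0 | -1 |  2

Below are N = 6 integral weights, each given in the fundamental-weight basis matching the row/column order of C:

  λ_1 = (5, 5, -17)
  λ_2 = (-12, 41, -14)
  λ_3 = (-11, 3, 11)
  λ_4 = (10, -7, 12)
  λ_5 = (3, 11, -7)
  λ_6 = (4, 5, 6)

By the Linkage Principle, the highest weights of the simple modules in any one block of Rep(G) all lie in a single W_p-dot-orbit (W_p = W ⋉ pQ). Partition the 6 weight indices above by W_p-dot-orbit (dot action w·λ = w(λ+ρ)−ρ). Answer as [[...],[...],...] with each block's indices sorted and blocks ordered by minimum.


Cartan matrix: type A_3 (|W|=24); un-permuting the 3 rows.

Folding the 6 weights λ_j+ρ into Ā_17 (reps in the given 3-coord order):

  1: (4, 6, 6) · 2: (5, 8, 3) · 3: (4, 6, 6) · 4: (4, 6, 6) · 5: (4, 6, 6) · 6: (4, 6, 6)

Linkage partition of the 6 weights (2 classes, p=17):

[[1, 3, 4, 5, 6], [2]]


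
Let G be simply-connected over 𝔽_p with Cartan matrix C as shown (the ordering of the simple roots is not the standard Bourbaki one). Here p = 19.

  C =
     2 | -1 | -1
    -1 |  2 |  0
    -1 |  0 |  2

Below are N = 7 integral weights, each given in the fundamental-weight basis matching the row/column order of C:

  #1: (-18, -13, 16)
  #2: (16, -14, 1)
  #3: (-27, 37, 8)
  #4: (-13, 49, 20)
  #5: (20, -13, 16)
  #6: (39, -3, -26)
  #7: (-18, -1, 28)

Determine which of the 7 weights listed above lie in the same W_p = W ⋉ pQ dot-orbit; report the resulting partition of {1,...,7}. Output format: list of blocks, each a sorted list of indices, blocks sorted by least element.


Cartan matrix: type A_3 (|W|=24); un-permuting the 3 rows.

W_19-reps of the 7 weights in Ā_19 (same 3-coord order as C):

  λ_1 → (0, 7, 2)
  λ_2 → (4, 13, 2)
  λ_3 → (0, 7, 2)
  λ_4 → (0, 7, 2)
  λ_5 → (0, 7, 2)
  λ_6 → (4, 13, 2)
  λ_7 → (0, 7, 2)

Grouping the 7 weights by Ā_19-representative: 2 linkage classes.

[[1, 3, 4, 5, 7], [2, 6]]


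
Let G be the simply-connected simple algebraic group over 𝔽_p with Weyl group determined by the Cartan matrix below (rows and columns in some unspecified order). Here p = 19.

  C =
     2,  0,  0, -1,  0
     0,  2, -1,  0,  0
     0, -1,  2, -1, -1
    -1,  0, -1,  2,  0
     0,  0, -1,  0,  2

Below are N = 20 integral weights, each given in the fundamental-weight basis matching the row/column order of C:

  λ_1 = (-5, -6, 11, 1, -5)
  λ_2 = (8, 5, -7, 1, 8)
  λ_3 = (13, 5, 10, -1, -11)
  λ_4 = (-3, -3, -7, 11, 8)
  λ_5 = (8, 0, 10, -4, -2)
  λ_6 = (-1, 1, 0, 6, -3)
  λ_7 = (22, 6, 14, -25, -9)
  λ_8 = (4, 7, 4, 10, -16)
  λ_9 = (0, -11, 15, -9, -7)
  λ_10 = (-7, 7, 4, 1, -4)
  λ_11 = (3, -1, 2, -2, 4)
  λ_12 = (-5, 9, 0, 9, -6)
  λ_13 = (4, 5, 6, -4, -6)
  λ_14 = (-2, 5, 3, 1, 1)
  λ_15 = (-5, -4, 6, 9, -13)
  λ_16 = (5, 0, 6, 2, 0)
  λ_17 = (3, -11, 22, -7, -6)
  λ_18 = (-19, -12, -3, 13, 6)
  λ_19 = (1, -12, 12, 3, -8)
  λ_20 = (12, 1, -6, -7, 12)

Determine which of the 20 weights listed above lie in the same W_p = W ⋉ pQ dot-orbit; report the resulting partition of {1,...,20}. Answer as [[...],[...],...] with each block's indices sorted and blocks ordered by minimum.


Type D_5, rank 5, |W|=1920; reorder rows/cols to standard.

Each λ_j+ρ reduced to Ā_19; 5-tuples below use C's row order:

  [1] (2, 5, 1, 2, 4) · [2] (5, 0, 2, 3, 3) · [3] (1, 6, 4, 1, 2) · [4] (2, 6, 2, 2, 1) · [5] (0, 1, 1, 6, 1) · [6] (0, 1, 1, 6, 1) · [7] (2, 5, 1, 2, 4) · [8] (5, 0, 2, 3, 3) · [9] (0, 1, 1, 6, 1) · [10] (2, 6, 2, 2, 1) · [11] (3, 0, 2, 1, 5) · [12] (2, 6, 2, 2, 1) · [13] (2, 5, 1, 2, 4) · [14] (1, 6, 4, 1, 2) · [15] (2, 5, 1, 2, 4) · [16] (0, 1, 1, 6, 1) · [17] (2, 6, 2, 2, 1) · [18] (1, 6, 4, 1, 2) · [19] (1, 6, 4, 1, 2) · [20] (2, 6, 2, 2, 1)

Partition of {1..20} into 6 W_19-dot-orbits:

[[1, 7, 13, 15], [2, 8], [3, 14, 18, 19], [4, 10, 12, 17, 20], [5, 6, 9, 16], [11]]


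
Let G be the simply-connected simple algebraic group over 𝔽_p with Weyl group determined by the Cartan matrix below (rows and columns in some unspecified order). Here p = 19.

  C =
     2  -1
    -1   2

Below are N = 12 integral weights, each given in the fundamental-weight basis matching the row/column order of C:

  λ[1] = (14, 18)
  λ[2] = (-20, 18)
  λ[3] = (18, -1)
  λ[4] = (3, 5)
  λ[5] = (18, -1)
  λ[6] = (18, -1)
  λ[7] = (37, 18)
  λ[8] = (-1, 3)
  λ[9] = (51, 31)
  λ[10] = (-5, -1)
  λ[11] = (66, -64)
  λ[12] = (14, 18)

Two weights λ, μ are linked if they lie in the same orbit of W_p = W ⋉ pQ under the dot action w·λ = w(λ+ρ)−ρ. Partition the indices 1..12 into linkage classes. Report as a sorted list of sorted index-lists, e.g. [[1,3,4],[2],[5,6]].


Root system A_2: the 2×2 matrix C matches after relabeling.

Ā_19 reps of the 12 weights (A_2, coords as presented):

  [1] (0, 4)
  [2] (19, 0)
  [3] (19, 0)
  [4] (4, 6)
  [5] (19, 0)
  [6] (19, 0)
  [7] (19, 0)
  [8] (0, 4)
  [9] (8, 6)
  [10] (0, 4)
  [11] (4, 6)
  [12] (0, 4)

These 12 weights hit 4 W_19-dot-orbits; sizes (4, 5, 2, 1):

[[1, 8, 10, 12], [2, 3, 5, 6, 7], [4, 11], [9]]


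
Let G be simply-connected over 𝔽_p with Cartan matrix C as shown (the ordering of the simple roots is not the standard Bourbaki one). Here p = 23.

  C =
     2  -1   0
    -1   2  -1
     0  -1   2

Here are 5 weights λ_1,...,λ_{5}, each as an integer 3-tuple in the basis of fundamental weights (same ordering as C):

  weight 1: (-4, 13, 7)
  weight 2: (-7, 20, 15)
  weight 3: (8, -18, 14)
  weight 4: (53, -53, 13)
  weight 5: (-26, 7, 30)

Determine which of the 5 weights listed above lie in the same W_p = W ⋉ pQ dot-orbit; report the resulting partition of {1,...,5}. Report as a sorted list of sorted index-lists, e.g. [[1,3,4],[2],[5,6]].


Type A_3, rank 3, |W|=24; reorder rows/cols to standard.

Folding the 5 weights λ_j+ρ into Ā_23 (reps in the given 3-coord order):

  λ_1+ρ ↦ (3, 11, 8);  λ_2+ρ ↦ (8, 7, 2);  λ_3+ρ ↦ (8, 7, 2);  λ_4+ρ ↦ (8, 7, 2);  λ_5+ρ ↦ (8, 7, 2)

Grouping the 5 weights by Ā_23-representative: 2 linkage classes.

[[1], [2, 3, 4, 5]]


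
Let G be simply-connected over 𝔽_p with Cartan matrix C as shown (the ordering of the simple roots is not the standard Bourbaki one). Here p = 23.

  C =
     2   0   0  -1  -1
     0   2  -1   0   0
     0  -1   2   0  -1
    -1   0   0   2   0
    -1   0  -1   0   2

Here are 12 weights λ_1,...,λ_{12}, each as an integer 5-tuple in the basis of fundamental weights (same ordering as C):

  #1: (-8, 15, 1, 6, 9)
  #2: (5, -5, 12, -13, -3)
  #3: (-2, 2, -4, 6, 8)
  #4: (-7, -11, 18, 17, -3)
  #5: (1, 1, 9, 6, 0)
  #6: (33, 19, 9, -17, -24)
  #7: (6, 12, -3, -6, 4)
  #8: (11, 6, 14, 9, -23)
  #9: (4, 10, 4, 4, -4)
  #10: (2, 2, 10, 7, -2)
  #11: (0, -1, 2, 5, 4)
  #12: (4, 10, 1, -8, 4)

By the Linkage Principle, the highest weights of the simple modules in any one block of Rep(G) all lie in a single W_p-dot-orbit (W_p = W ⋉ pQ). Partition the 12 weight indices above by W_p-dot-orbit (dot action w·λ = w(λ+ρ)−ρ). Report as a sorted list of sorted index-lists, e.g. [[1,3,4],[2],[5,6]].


Dynkin diagram of C (from the 8 off-diagonal −1 entries): A_5.

Alcove-folded reps (p=23, 12 weights, presented ϖ-order):

  λ_1 → (2, 11, 2, 5, 3)
  λ_2 → (2, 4, 1, 4, 6)
  λ_3 → (1, 0, 3, 6, 5)
  λ_4 → (2, 4, 1, 4, 6)
  λ_5 → (2, 2, 10, 7, 1)
  λ_6 → (2, 11, 2, 5, 3)
  λ_7 → (2, 11, 2, 5, 3)
  λ_8 → (10, 0, 7, 0, 5)
  λ_9 → (2, 11, 2, 5, 3)
  λ_10 → (2, 2, 10, 7, 1)
  λ_11 → (1, 0, 3, 6, 5)
  λ_12 → (2, 11, 2, 5, 3)

These 12 weights hit 5 W_23-dot-orbits; sizes (5, 2, 2, 2, 1):

[[1, 6, 7, 9, 12], [2, 4], [3, 11], [5, 10], [8]]


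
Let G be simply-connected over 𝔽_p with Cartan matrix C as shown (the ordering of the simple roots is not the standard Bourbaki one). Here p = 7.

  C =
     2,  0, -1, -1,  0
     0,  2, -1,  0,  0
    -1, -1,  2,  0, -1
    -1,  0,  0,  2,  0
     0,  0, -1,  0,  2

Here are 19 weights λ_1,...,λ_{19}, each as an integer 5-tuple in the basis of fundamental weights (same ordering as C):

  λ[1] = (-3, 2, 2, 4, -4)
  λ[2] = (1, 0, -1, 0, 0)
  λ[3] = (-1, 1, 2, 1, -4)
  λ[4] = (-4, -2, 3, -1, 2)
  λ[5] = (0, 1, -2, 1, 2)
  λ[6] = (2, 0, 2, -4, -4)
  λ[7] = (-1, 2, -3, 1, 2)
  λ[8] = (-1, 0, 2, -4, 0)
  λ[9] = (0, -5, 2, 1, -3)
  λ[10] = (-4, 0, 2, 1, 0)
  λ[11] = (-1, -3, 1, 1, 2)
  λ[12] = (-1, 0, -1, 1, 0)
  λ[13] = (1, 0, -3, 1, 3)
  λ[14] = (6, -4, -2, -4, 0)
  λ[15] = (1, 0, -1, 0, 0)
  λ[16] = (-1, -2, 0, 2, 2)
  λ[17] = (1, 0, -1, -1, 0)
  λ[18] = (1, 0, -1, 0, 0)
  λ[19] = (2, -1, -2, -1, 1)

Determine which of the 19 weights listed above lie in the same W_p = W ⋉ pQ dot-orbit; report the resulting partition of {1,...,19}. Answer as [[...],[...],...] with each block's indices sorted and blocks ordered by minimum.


Type D_5, rank 5, |W|=1920; reorder rows/cols to standard.

Alcove-folded reps (p=7, 19 weights, presented ϖ-order):

  1: (2, 1, 0, 1, 1) · 2: (2, 1, 0, 1, 1) · 3: (0, 2, 0, 2, 3) · 4: (0, 1, 0, 3, 3) · 5: (0, 1, 1, 2, 2) · 6: (0, 1, 0, 3, 3) · 7: (2, 1, 0, 0, 1) · 8: (2, 1, 0, 0, 1) · 9: (2, 1, 0, 0, 1) · 10: (2, 1, 0, 1, 1) · 11: (0, 2, 0, 2, 3) · 12: (0, 1, 0, 2, 1) · 13: (0, 1, 1, 2, 2) · 14: (0, 1, 0, 3, 3) · 15: (2, 1, 0, 1, 1) · 16: (0, 1, 0, 3, 3) · 17: (2, 1, 0, 0, 1) · 18: (2, 1, 0, 1, 1) · 19: (2, 1, 0, 0, 1)

These 19 weights hit 6 W_7-dot-orbits; sizes (5, 2, 4, 2, 5, 1):

[[1, 2, 10, 15, 18], [3, 11], [4, 6, 14, 16], [5, 13], [7, 8, 9, 17, 19], [12]]


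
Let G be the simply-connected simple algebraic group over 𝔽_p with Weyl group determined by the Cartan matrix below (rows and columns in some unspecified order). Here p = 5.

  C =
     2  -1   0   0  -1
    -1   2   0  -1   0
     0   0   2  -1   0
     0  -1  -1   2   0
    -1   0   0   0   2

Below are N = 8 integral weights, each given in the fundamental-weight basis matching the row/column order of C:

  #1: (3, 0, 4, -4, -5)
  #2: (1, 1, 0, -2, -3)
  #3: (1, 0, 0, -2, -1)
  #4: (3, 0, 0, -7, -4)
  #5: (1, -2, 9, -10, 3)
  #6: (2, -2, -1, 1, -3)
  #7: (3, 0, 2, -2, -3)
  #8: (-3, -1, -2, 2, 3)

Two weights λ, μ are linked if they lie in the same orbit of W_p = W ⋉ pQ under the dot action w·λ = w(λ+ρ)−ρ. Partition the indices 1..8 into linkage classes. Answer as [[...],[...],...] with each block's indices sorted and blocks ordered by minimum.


Dynkin diagram of C (from the 8 off-diagonal −1 entries): A_5.

Folding the 8 weights λ_j+ρ into Ā_5 (reps in the given 5-coord order):

    λ_1+ρ ↦ (2, 0, 0, 1, 0)
    λ_2+ρ ↦ (0, 1, 0, 1, 2)
    λ_3+ρ ↦ (2, 0, 0, 1, 0)
    λ_4+ρ ↦ (0, 3, 0, 1, 0)
    λ_5+ρ ↦ (0, 3, 0, 1, 0)
    λ_6+ρ ↦ (0, 1, 0, 1, 2)
    λ_7+ρ ↦ (2, 0, 0, 1, 0)
    λ_8+ρ ↦ (0, 2, 1, 0, 2)

Linkage partition of the 8 weights (4 classes, p=5):

[[1, 3, 7], [2, 6], [4, 5], [8]]


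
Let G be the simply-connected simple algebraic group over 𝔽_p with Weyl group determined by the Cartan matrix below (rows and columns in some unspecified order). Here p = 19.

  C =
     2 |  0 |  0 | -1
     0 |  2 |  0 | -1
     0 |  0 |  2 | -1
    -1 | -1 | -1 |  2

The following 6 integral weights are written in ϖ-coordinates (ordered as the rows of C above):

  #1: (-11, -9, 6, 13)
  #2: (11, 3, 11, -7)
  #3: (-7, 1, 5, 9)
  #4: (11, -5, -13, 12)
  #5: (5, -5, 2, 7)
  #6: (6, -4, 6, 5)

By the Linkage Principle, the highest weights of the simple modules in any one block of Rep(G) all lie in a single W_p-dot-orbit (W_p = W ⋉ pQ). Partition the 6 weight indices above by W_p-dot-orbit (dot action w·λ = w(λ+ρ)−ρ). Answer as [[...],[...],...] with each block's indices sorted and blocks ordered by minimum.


Type D_4, rank 4, |W|=192; reorder rows/cols to standard.

Ā_19 reps of the 6 weights (D_4, coords as presented):

    [1] (6, 4, 3, 2)
    [2] (6, 2, 6, 1)
    [3] (6, 2, 6, 1)
    [4] (6, 2, 6, 1)
    [5] (6, 4, 3, 2)
    [6] (6, 2, 6, 1)

Partition of {1..6} into 2 W_19-dot-orbits:

[[1, 5], [2, 3, 4, 6]]


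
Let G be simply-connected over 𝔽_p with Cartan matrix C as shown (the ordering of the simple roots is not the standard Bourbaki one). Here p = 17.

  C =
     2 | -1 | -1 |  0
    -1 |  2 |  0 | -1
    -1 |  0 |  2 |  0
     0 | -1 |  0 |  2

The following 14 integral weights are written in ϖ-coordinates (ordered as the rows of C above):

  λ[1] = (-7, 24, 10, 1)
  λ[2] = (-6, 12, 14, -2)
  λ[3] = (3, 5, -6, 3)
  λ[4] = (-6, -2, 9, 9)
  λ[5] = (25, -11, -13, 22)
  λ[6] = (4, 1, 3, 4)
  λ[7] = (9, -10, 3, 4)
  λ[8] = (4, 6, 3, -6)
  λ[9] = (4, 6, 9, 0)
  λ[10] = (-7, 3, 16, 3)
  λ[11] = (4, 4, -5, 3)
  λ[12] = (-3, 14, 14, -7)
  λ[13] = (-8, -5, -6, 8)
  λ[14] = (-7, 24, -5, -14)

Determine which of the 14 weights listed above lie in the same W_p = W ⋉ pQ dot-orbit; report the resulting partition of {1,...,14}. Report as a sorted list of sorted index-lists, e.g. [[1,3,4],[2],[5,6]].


Cartan matrix: type A_4 (|W|=120); un-permuting the 4 rows.

Alcove-folded reps (p=17, 14 weights, presented ϖ-order):

    [1] (2, 2, 2, 5)
    [2] (5, 2, 4, 5)
    [3] (1, 5, 4, 4)
    [4] (1, 5, 4, 4)
    [5] (1, 5, 4, 4)
    [6] (5, 2, 4, 5)
    [7] (1, 5, 4, 4)
    [8] (5, 2, 4, 5)
    [9] (5, 2, 4, 5)
    [10] (4, 2, 9, 0)
    [11] (1, 5, 4, 4)
    [12] (2, 2, 2, 5)
    [13] (5, 2, 4, 5)
    [14] (2, 2, 2, 5)

Partition of {1..14} into 4 W_17-dot-orbits:

[[1, 12, 14], [2, 6, 8, 9, 13], [3, 4, 5, 7, 11], [10]]
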